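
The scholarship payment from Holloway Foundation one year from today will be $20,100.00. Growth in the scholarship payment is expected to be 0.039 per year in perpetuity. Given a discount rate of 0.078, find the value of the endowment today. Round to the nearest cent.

Growing perpetuity: P = D₁ / (r − g) = $20,100.0000 / (0.078 − 0.039) = $515,384.62

$515384.62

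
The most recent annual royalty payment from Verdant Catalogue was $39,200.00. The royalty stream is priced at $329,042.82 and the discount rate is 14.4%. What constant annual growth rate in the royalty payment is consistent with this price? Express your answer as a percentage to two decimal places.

P = D₀(1+g)/(r−g) ⇒ P(r−g) = D₀(1+g) ⇒ g(P+D₀) = P·r − D₀
g = (P·r − D₀)/(P + D₀) = ($329,042.82×0.144 − $39,200.00) / ($329,042.82 + $39,200.00) = 0.022219

2.22%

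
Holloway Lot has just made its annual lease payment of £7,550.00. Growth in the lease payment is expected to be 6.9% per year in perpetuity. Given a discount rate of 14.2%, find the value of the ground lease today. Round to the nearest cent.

D₁ = D₀ × (1 + g) = £7,550.00 × 1.069 = £8,070.9500
Growing perpetuity: P = D₁ / (r − g) = £8,070.9500 / (0.142 − 0.069) = £110,560.96

£110560.96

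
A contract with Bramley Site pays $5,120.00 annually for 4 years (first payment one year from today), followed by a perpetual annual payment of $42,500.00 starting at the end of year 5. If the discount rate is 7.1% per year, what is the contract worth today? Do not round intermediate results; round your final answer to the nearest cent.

PV of 4-year annuity: $5,120.00 × [1 − (1+0.071)^−4] / 0.071 = 17303.44251
Perpetuity value at year 4: $42,500.00 / 0.071 = 598591.54930
PV of perpetuity: 598591.54930 / (1+0.071)^4 = 454959.45815
Total PV = 17303.44251 + 454959.45815 = 472262.90066

$472262.90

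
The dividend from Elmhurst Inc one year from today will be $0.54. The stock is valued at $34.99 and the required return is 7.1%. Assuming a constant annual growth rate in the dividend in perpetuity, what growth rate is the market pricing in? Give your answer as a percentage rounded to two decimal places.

P = D₁/(r−g) ⇒ g = r − D₁/P = 0.071 − $0.54/$34.99 = 0.055567

5.56%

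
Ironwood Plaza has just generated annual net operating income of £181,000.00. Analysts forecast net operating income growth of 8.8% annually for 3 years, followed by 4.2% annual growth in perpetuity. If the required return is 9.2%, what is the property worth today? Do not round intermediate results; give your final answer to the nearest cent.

£4269772.34

D_1 = 196928.00000
D_2 = 214257.66400
D_3 = 233112.33843
Terminal value at year 3: TV = D_3×(1+g_2)/(r−g_2) = 242903.05665/0.05 = 4858061.13292
P_0 = D_1/(1+r)^1 + D_2/(1+r)^2 + D_3/(1+r)^3 + TV/(1+r)^3
    = 180336.99634 + 179676.42126 + 179018.26587 + 3730740.66072 = 4269772.34419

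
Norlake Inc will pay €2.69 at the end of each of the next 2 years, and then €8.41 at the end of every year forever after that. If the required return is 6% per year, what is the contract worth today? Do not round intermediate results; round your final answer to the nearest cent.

PV of 2-year annuity: €2.69 × [1 − (1+0.06)^−2] / 0.06 = 4.93183
Perpetuity value at year 2: €8.41 / 0.06 = 140.16667
PV of perpetuity: 140.16667 / (1+0.06)^2 = 124.74783
Total PV = 4.93183 + 124.74783 = 129.67966

€129.68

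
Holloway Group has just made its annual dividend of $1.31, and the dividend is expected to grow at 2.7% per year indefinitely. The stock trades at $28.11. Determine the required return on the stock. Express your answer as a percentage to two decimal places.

7.49%

D₁ = $1.31 × 1.027 = $1.3454
P = D₁/(r − g) ⇒ r = D₁/P + g = $1.3454/$28.11 + 0.027 = 0.047861 + 0.027 = 0.074861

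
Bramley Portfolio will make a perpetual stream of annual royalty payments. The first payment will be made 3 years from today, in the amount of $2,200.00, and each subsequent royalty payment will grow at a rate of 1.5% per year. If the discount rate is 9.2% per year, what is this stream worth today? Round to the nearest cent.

$23959.99

Value at end of year 2: C₁ / (r − g) = $2,200.00 / (0.092 − 0.015) = $28,571.4286
Discount to today: PV = $28,571.4286 / (1 + 0.092)^2 = $28,571.4286 / 1.192464 = $23,959.99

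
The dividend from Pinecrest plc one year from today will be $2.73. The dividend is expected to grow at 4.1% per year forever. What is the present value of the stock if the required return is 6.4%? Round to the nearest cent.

$118.70

Growing perpetuity: P = D₁ / (r − g) = $2.7300 / (0.064 − 0.041) = $118.70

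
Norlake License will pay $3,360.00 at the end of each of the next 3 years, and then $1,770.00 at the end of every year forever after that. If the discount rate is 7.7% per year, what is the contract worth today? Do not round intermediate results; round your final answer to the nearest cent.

$27106.88

PV of 3-year annuity: $3,360.00 × [1 − (1+0.077)^−3] / 0.077 = 8706.13387
Perpetuity value at year 3: $1,770.00 / 0.077 = 22987.01299
PV of perpetuity: 22987.01299 / (1+0.077)^3 = 18400.74604
Total PV = 8706.13387 + 18400.74604 = 27106.87991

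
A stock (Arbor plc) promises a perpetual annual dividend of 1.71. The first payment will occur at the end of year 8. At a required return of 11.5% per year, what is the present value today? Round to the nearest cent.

6.94

Value at end of year 7: C / r = 1.71 / 0.115 = 14.8696
Discount to today: PV = 14.8696 / (1 + 0.115)^7 = 14.8696 / 2.142516 = 6.94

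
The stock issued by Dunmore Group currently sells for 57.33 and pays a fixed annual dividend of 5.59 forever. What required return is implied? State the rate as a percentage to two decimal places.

P = C/r ⇒ r = C/P = 5.59/57.33 = 0.097506

9.75%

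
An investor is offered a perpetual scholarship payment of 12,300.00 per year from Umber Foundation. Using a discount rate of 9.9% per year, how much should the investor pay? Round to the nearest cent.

124242.42

Level perpetuity: PV = C / r = 12,300.00 / 0.099 = 124,242.42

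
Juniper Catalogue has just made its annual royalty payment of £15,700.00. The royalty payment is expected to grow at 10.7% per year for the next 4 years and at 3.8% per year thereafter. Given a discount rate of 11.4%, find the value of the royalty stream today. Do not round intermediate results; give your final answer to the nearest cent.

£270909.58

D_1 = 17379.90000
D_2 = 19239.54930
D_3 = 21298.18108
D_4 = 23577.08645
Terminal value at year 4: TV = D_4×(1+g_2)/(r−g_2) = 24473.01574/0.076 = 322013.36494
P_0 = D_1/(1+r)^1 + D_2/(1+r)^2 + D_3/(1+r)^3 + D_4/(1+r)^4 + TV/(1+r)^4
    = 15601.34650 + 15503.31290 + 15405.89532 + 15309.08987 + 209089.93798 = 270909.58258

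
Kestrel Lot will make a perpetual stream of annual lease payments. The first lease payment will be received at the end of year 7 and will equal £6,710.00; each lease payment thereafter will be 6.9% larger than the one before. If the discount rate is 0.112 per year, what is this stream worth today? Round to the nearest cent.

Value at end of year 6: C₁ / (r − g) = £6,710.00 / (0.112 − 0.069) = £156,046.5116
Discount to today: PV = £156,046.5116 / (1 + 0.112)^6 = £156,046.5116 / 1.890727 = £82,532.56

£82532.56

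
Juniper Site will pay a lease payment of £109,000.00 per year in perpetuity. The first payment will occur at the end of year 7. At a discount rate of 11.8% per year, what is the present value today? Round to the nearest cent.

Value at end of year 6: C / r = £109,000.00 / 0.118 = £923,728.8136
Discount to today: PV = £923,728.8136 / (1 + 0.118)^6 = £923,728.8136 / 1.952769 = £473,035.43

£473035.43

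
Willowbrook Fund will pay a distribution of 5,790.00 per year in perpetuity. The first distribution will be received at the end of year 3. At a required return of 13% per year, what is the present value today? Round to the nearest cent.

Value at end of year 2: C / r = 5,790.00 / 0.13 = 44,538.4615
Discount to today: PV = 44,538.4615 / (1 + 0.13)^2 = 44,538.4615 / 1.276900 = 34,880.15

34880.15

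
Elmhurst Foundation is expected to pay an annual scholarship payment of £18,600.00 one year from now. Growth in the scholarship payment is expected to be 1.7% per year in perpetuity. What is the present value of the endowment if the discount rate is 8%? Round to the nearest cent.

£295238.10

Growing perpetuity: P = D₁ / (r − g) = £18,600.0000 / (0.08 − 0.017) = £295,238.10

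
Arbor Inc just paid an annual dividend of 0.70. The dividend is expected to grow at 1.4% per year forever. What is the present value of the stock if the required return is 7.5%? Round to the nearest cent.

11.64

D₁ = D₀ × (1 + g) = 0.70 × 1.014 = 0.7098
Growing perpetuity: P = D₁ / (r − g) = 0.7098 / (0.075 − 0.014) = 11.64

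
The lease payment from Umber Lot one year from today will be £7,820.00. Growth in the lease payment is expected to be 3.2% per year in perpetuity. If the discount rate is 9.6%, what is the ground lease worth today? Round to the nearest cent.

£122187.50

Growing perpetuity: P = D₁ / (r − g) = £7,820.0000 / (0.096 − 0.032) = £122,187.50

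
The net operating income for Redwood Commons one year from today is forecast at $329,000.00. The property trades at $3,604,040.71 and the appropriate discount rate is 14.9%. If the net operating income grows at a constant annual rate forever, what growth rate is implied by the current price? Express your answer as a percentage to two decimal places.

P = D₁/(r−g) ⇒ g = r − D₁/P = 0.149 − $329,000.00/$3,604,040.71 = 0.057714

5.77%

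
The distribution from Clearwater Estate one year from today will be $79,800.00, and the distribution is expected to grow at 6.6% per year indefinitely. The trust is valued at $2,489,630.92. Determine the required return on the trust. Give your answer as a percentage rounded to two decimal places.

P = D₁/(r − g) ⇒ r = D₁/P + g = $79,800.0000/$2,489,630.92 + 0.066 = 0.032053 + 0.066 = 0.098053

9.81%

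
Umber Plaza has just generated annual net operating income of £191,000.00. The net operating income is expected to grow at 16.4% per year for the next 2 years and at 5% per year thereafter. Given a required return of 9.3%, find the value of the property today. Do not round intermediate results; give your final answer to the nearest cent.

£5709591.01

D_1 = 222324.00000
D_2 = 258785.13600
Terminal value at year 2: TV = D_2×(1+g_2)/(r−g_2) = 271724.39280/0.043 = 6319171.92558
P_0 = D_1/(1+r)^1 + D_2/(1+r)^2 + TV/(1+r)^2
    = 203407.13632 + 216620.22569 + 5289563.65056 = 5709591.01257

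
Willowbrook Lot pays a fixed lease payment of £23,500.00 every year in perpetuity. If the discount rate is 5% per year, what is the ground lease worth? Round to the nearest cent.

Level perpetuity: PV = C / r = £23,500.00 / 0.05 = £470,000.00

£470000.00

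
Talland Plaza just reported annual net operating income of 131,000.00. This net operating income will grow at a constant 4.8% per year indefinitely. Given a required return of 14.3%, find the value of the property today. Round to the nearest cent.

1445136.84

D₁ = D₀ × (1 + g) = 131,000.00 × 1.048 = 137,288.0000
Growing perpetuity: P = D₁ / (r − g) = 137,288.0000 / (0.143 − 0.048) = 1,445,136.84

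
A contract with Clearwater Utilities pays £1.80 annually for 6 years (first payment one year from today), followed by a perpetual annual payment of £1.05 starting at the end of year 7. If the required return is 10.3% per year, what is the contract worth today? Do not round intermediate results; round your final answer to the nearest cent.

£13.43

PV of 6-year annuity: £1.80 × [1 − (1+0.103)^−6] / 0.103 = 7.77103
Perpetuity value at year 6: £1.05 / 0.103 = 10.19417
PV of perpetuity: 10.19417 / (1+0.103)^6 = 5.66108
Total PV = 7.77103 + 5.66108 = 13.43210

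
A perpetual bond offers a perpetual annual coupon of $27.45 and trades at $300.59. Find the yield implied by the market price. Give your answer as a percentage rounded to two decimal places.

9.13%

P = C/r ⇒ r = C/P = $27.45/$300.59 = 0.091320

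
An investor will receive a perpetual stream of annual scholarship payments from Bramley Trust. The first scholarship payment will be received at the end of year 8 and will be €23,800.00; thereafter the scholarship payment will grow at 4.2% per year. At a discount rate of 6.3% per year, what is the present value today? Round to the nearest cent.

Value at end of year 7: C₁ / (r − g) = €23,800.00 / (0.063 − 0.042) = €1,133,333.3333
Discount to today: PV = €1,133,333.3333 / (1 + 0.063)^7 = €1,133,333.3333 / 1.533673 = €738,966.60

€738966.60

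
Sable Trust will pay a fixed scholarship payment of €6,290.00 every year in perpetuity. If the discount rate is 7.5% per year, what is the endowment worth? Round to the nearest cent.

€83866.67

Level perpetuity: PV = C / r = €6,290.00 / 0.075 = €83,866.67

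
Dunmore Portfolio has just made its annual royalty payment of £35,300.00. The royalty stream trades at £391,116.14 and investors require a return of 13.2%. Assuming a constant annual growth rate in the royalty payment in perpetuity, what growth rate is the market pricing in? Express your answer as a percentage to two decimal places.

P = D₀(1+g)/(r−g) ⇒ P(r−g) = D₀(1+g) ⇒ g(P+D₀) = P·r − D₀
g = (P·r − D₀)/(P + D₀) = (£391,116.14×0.132 − £35,300.00) / (£391,116.14 + £35,300.00) = 0.038290

3.83%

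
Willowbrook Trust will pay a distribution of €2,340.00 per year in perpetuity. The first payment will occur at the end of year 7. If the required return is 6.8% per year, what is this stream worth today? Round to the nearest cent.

Value at end of year 6: C / r = €2,340.00 / 0.068 = €34,411.7647
Discount to today: PV = €34,411.7647 / (1 + 0.068)^6 = €34,411.7647 / 1.483978 = €23,188.86

€23188.86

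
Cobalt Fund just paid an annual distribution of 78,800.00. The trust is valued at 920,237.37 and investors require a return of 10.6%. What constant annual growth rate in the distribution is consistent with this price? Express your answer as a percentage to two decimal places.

P = D₀(1+g)/(r−g) ⇒ P(r−g) = D₀(1+g) ⇒ g(P+D₀) = P·r − D₀
g = (P·r − D₀)/(P + D₀) = (920,237.37×0.106 − 78,800.00) / (920,237.37 + 78,800.00) = 0.018763

1.88%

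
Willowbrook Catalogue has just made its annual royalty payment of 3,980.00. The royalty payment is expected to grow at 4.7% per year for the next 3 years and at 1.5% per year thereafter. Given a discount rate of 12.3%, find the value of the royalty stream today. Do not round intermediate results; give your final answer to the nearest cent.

D_1 = 4167.06000
D_2 = 4362.91182
D_3 = 4567.96868
Terminal value at year 3: TV = D_3×(1+g_2)/(r−g_2) = 4636.48821/0.108 = 42930.44635
P_0 = D_1/(1+r)^1 + D_2/(1+r)^2 + D_3/(1+r)^3 + TV/(1+r)^3
    = 3710.65004 + 3459.52858 + 3225.40198 + 30312.80565 = 40708.38626

40708.39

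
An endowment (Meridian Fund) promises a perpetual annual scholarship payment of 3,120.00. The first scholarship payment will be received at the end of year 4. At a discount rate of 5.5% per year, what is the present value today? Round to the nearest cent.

48309.72

Value at end of year 3: C / r = 3,120.00 / 0.055 = 56,727.2727
Discount to today: PV = 56,727.2727 / (1 + 0.055)^3 = 56,727.2727 / 1.174241 = 48,309.72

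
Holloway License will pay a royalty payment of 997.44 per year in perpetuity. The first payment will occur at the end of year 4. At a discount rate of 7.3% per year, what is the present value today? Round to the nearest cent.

Value at end of year 3: C / r = 997.44 / 0.073 = 13,663.5616
Discount to today: PV = 13,663.5616 / (1 + 0.073)^3 = 13,663.5616 / 1.235376 = 11,060.25

11060.25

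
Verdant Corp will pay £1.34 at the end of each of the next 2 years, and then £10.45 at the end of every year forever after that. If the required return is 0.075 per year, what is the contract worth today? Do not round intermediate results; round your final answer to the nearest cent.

PV of 2-year annuity: £1.34 × [1 − (1+0.075)^−2] / 0.075 = 2.40606
Perpetuity value at year 2: £10.45 / 0.075 = 139.33333
PV of perpetuity: 139.33333 / (1+0.075)^2 = 120.56968
Total PV = 2.40606 + 120.56968 = 122.97573

£122.98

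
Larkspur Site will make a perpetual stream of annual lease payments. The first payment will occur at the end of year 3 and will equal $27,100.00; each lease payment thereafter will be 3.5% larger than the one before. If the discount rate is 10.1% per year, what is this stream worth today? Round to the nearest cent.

Value at end of year 2: C₁ / (r − g) = $27,100.00 / (0.101 − 0.035) = $410,606.0606
Discount to today: PV = $410,606.0606 / (1 + 0.101)^2 = $410,606.0606 / 1.212201 = $338,727.70

$338727.70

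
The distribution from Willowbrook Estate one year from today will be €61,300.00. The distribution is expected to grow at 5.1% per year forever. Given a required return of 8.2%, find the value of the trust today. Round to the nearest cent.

Growing perpetuity: P = D₁ / (r − g) = €61,300.0000 / (0.082 − 0.051) = €1,977,419.35

€1977419.35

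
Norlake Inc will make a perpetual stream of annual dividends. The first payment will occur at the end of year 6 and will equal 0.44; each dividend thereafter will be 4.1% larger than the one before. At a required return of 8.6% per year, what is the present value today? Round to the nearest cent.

6.47

Value at end of year 5: C₁ / (r − g) = 0.44 / (0.086 − 0.041) = 9.7778
Discount to today: PV = 9.7778 / (1 + 0.086)^5 = 9.7778 / 1.510599 = 6.47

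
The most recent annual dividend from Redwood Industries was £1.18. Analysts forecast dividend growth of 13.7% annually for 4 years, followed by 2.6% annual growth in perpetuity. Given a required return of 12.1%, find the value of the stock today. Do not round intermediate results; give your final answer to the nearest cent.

£18.38

D_1 = 1.34166
D_2 = 1.52547
D_3 = 1.73446
D_4 = 1.97208
Terminal value at year 4: TV = D_4×(1+g_2)/(r−g_2) = 2.02335/0.095 = 21.29843
P_0 = D_1/(1+r)^1 + D_2/(1+r)^2 + D_3/(1+r)^3 + D_4/(1+r)^4 + TV/(1+r)^4
    = 1.19684 + 1.21392 + 1.23125 + 1.24882 + 13.48730 = 18.37815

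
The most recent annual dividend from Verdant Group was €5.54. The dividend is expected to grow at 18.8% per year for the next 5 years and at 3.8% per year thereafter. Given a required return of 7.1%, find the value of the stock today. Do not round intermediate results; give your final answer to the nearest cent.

€330.85

D_1 = 6.58152
D_2 = 7.81885
D_3 = 9.28879
D_4 = 11.03508
D_5 = 13.10968
Terminal value at year 5: TV = D_5×(1+g_2)/(r−g_2) = 13.60784/0.033 = 412.35891
P_0 = D_1/(1+r)^1 + D_2/(1+r)^2 + D_3/(1+r)^3 + D_4/(1+r)^4 + D_5/(1+r)^5 + TV/(1+r)^5
    = 6.14521 + 6.81654 + 7.56120 + 8.38721 + 9.30346 + 292.63619 = 330.84981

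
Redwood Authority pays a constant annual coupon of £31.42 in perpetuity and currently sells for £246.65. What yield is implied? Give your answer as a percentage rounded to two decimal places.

P = C/r ⇒ r = C/P = £31.42/£246.65 = 0.127387

12.74%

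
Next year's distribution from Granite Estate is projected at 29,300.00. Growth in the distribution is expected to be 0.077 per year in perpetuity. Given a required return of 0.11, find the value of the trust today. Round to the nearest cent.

887878.79

Growing perpetuity: P = D₁ / (r − g) = 29,300.0000 / (0.11 − 0.077) = 887,878.79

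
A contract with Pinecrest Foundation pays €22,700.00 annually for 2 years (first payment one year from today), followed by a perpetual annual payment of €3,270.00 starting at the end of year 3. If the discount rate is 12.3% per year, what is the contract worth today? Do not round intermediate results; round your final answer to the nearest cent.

PV of 2-year annuity: €22,700.00 × [1 − (1+0.123)^−2] / 0.123 = 38213.45794
Perpetuity value at year 2: €3,270.00 / 0.123 = 26585.36585
PV of perpetuity: 26585.36585 / (1+0.123)^2 = 21080.60782
Total PV = 38213.45794 + 21080.60782 = 59294.06576

€59294.07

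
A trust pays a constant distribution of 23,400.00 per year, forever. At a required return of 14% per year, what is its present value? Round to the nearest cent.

167142.86

Level perpetuity: PV = C / r = 23,400.00 / 0.14 = 167,142.86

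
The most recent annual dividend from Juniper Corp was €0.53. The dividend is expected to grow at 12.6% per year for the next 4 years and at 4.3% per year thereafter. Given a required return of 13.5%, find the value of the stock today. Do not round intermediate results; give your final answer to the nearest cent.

€7.90

D_1 = 0.59678
D_2 = 0.67197
D_3 = 0.75664
D_4 = 0.85198
Terminal value at year 4: TV = D_4×(1+g_2)/(r−g_2) = 0.88862/0.092 = 9.65886
P_0 = D_1/(1+r)^1 + D_2/(1+r)^2 + D_3/(1+r)^3 + D_4/(1+r)^4 + TV/(1+r)^4
    = 0.52580 + 0.52163 + 0.51749 + 0.51339 + 5.82026 = 7.89857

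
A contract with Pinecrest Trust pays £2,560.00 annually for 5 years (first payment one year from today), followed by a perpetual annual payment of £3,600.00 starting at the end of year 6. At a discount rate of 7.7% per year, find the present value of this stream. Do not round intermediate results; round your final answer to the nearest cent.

£42567.79

PV of 5-year annuity: £2,560.00 × [1 − (1+0.077)^−5] / 0.077 = 10302.66926
Perpetuity value at year 5: £3,600.00 / 0.077 = 46753.24675
PV of perpetuity: 46753.24675 / (1+0.077)^5 = 32265.11810
Total PV = 10302.66926 + 32265.11810 = 42567.78736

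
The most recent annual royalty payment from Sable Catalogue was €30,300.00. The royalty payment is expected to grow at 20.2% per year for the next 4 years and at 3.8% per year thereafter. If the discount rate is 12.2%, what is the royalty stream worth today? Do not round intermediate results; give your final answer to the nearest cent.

€637582.30

D_1 = 36420.60000
D_2 = 43777.56120
D_3 = 52620.62856
D_4 = 63249.99553
Terminal value at year 4: TV = D_4×(1+g_2)/(r−g_2) = 65653.49536/0.084 = 781589.23050
P_0 = D_1/(1+r)^1 + D_2/(1+r)^2 + D_3/(1+r)^3 + D_4/(1+r)^4 + TV/(1+r)^4
    = 32460.42781 + 34774.89681 + 37254.39035 + 39910.67486 + 493181.91082 = 637582.30065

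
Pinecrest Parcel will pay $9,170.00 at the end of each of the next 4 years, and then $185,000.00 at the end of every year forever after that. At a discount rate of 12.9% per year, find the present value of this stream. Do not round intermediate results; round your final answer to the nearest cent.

$910018.70

PV of 4-year annuity: $9,170.00 × [1 − (1+0.129)^−4] / 0.129 = 27332.67217
Perpetuity value at year 4: $185,000.00 / 0.129 = 1434108.52713
PV of perpetuity: 1434108.52713 / (1+0.129)^4 = 882686.02432
Total PV = 27332.67217 + 882686.02432 = 910018.69649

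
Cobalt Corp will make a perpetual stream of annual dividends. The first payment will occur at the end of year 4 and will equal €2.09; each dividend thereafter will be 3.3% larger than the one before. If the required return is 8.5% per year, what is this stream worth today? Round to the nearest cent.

Value at end of year 3: C₁ / (r − g) = €2.09 / (0.085 − 0.033) = €40.1923
Discount to today: PV = €40.1923 / (1 + 0.085)^3 = €40.1923 / 1.277289 = €31.47

€31.47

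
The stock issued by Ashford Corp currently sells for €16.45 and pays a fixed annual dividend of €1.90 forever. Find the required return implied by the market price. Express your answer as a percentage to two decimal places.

11.55%

P = C/r ⇒ r = C/P = €1.90/€16.45 = 0.115502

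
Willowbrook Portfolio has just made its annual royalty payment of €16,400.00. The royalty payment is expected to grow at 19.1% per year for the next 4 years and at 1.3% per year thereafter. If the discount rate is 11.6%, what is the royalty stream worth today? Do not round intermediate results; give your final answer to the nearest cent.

D_1 = 19532.40000
D_2 = 23263.08840
D_3 = 27706.33828
D_4 = 32998.24890
Terminal value at year 4: TV = D_4×(1+g_2)/(r−g_2) = 33427.22613/0.103 = 324536.17604
P_0 = D_1/(1+r)^1 + D_2/(1+r)^2 + D_3/(1+r)^3 + D_4/(1+r)^4 + TV/(1+r)^4
    = 17502.15054 + 18678.37033 + 19933.63716 + 21273.26331 + 209221.51195 = 286608.93329

€286608.93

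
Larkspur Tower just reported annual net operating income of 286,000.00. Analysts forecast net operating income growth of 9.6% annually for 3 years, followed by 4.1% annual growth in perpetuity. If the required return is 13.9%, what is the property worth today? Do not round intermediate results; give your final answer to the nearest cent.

D_1 = 313456.00000
D_2 = 343547.77600
D_3 = 376528.36250
Terminal value at year 3: TV = D_3×(1+g_2)/(r−g_2) = 391966.02536/0.098 = 3999653.31998
P_0 = D_1/(1+r)^1 + D_2/(1+r)^2 + D_3/(1+r)^3 + TV/(1+r)^3
    = 275202.80948 + 264813.23897 + 254815.89984 + 2706768.89523 = 3501600.84352

3501600.84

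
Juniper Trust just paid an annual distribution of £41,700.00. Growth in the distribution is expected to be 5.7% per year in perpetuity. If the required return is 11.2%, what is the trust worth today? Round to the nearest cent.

£801398.18

D₁ = D₀ × (1 + g) = £41,700.00 × 1.057 = £44,076.9000
Growing perpetuity: P = D₁ / (r − g) = £44,076.9000 / (0.112 − 0.057) = £801,398.18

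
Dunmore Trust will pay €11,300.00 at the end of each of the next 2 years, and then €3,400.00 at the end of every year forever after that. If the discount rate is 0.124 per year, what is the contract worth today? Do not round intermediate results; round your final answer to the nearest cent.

€40700.91

PV of 2-year annuity: €11,300.00 × [1 − (1+0.124)^−2] / 0.124 = 18997.66974
Perpetuity value at year 2: €3,400.00 / 0.124 = 27419.35484
PV of perpetuity: 27419.35484 / (1+0.124)^2 = 21703.24182
Total PV = 18997.66974 + 21703.24182 = 40700.91156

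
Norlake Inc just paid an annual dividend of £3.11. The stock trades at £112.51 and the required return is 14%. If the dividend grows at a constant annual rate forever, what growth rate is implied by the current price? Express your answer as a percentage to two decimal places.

10.93%

P = D₀(1+g)/(r−g) ⇒ P(r−g) = D₀(1+g) ⇒ g(P+D₀) = P·r − D₀
g = (P·r − D₀)/(P + D₀) = (£112.51×0.14 − £3.11) / (£112.51 + £3.11) = 0.109336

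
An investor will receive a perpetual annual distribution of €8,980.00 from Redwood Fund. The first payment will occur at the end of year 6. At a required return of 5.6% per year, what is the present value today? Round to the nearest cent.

Value at end of year 5: C / r = €8,980.00 / 0.056 = €160,357.1429
Discount to today: PV = €160,357.1429 / (1 + 0.056)^5 = €160,357.1429 / 1.313166 = €122,114.92

€122114.92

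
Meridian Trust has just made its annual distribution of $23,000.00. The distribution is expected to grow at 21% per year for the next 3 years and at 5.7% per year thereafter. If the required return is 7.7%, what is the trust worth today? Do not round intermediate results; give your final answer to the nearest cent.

D_1 = 27830.00000
D_2 = 33674.30000
D_3 = 40745.90300
Terminal value at year 3: TV = D_3×(1+g_2)/(r−g_2) = 43068.41947/0.02 = 2153420.97355
P_0 = D_1/(1+r)^1 + D_2/(1+r)^2 + D_3/(1+r)^3 + TV/(1+r)^3
    = 25840.29712 + 29031.34588 + 32616.46102 + 1723779.96497 = 1811268.06899

$1811268.07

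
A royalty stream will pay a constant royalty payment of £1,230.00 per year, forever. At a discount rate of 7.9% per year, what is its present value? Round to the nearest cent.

Level perpetuity: PV = C / r = £1,230.00 / 0.079 = £15,569.62

£15569.62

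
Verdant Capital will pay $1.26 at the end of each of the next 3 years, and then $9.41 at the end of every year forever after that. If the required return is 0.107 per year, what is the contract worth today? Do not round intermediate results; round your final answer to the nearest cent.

$67.92

PV of 3-year annuity: $1.26 × [1 − (1+0.107)^−3] / 0.107 = 3.09522
Perpetuity value at year 3: $9.41 / 0.107 = 87.94393
PV of perpetuity: 87.94393 / (1+0.107)^3 = 64.82805
Total PV = 3.09522 + 64.82805 = 67.92327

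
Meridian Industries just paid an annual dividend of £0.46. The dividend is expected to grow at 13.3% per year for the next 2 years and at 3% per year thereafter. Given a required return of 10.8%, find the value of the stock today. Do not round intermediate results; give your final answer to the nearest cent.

£7.30

D_1 = 0.52118
D_2 = 0.59050
Terminal value at year 2: TV = D_2×(1+g_2)/(r−g_2) = 0.60821/0.078 = 7.79759
P_0 = D_1/(1+r)^1 + D_2/(1+r)^2 + TV/(1+r)^2
    = 0.47038 + 0.48099 + 6.35157 = 7.30294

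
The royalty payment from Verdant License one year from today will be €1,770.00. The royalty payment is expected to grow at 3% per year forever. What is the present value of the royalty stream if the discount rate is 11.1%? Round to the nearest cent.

€21851.85

Growing perpetuity: P = D₁ / (r − g) = €1,770.0000 / (0.111 − 0.03) = €21,851.85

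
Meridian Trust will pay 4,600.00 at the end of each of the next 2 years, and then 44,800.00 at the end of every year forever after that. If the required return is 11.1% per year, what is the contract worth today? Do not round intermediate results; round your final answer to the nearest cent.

PV of 2-year annuity: 4,600.00 × [1 − (1+0.111)^−2] / 0.111 = 7867.15935
Perpetuity value at year 2: 44,800.00 / 0.111 = 403603.60360
PV of perpetuity: 403603.60360 / (1+0.111)^2 = 326984.31251
Total PV = 7867.15935 + 326984.31251 = 334851.47186

334851.47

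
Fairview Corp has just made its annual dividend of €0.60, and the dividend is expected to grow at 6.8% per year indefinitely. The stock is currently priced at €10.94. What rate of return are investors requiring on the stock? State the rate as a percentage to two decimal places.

12.66%

D₁ = €0.60 × 1.068 = €0.6408
P = D₁/(r − g) ⇒ r = D₁/P + g = €0.6408/€10.94 + 0.068 = 0.058574 + 0.068 = 0.126574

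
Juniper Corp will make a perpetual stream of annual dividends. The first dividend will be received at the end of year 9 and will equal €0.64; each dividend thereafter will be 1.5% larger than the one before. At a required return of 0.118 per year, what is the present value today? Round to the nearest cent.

€2.55

Value at end of year 8: C₁ / (r − g) = €0.64 / (0.118 − 0.015) = €6.2136
Discount to today: PV = €6.2136 / (1 + 0.118)^8 = €6.2136 / 2.440813 = €2.55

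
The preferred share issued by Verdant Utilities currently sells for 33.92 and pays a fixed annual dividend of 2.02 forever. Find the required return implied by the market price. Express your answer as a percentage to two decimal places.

5.96%

P = C/r ⇒ r = C/P = 2.02/33.92 = 0.059552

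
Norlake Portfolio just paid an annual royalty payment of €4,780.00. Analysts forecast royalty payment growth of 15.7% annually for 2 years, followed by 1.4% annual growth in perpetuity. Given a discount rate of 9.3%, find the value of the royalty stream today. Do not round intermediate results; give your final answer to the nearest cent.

€79164.86

D_1 = 5530.46000
D_2 = 6398.74222
Terminal value at year 2: TV = D_2×(1+g_2)/(r−g_2) = 6488.32461/0.079 = 82130.69128
P_0 = D_1/(1+r)^1 + D_2/(1+r)^2 + TV/(1+r)^2
    = 5059.89021 + 5356.16923 + 68748.80511 = 79164.86456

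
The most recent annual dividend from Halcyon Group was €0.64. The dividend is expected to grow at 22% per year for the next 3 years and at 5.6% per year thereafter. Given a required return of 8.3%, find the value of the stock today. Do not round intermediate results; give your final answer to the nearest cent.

D_1 = 0.78080
D_2 = 0.95258
D_3 = 1.16214
Terminal value at year 3: TV = D_3×(1+g_2)/(r−g_2) = 1.22722/0.027 = 45.45269
P_0 = D_1/(1+r)^1 + D_2/(1+r)^2 + D_3/(1+r)^3 + TV/(1+r)^3
    = 0.72096 + 0.81216 + 0.91490 + 35.78279 = 38.23082

€38.23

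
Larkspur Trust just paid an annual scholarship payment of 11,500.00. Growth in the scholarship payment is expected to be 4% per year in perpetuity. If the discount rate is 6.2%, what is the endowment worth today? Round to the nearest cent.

543636.36

D₁ = D₀ × (1 + g) = 11,500.00 × 1.04 = 11,960.0000
Growing perpetuity: P = D₁ / (r − g) = 11,960.0000 / (0.062 − 0.04) = 543,636.36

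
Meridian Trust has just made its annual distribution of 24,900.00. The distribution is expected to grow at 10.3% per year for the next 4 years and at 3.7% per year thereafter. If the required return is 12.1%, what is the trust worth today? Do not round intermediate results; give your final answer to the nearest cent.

383788.79

D_1 = 27464.70000
D_2 = 30293.56410
D_3 = 33413.80120
D_4 = 36855.42273
Terminal value at year 4: TV = D_4×(1+g_2)/(r−g_2) = 38219.07337/0.084 = 454988.96865
P_0 = D_1/(1+r)^1 + D_2/(1+r)^2 + D_3/(1+r)^3 + D_4/(1+r)^4 + TV/(1+r)^4
    = 24500.17841 + 24106.77680 + 23719.69207 + 23338.82279 + 288123.32422 = 383788.79429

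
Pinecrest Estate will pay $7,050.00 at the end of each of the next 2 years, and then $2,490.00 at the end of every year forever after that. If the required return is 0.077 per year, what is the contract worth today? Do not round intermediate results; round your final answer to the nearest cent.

$40502.92

PV of 2-year annuity: $7,050.00 × [1 − (1+0.077)^−2] / 0.077 = 12623.91922
Perpetuity value at year 2: $2,490.00 / 0.077 = 32337.66234
PV of perpetuity: 32337.66234 / (1+0.077)^2 = 27879.00151
Total PV = 12623.91922 + 27879.00151 = 40502.92073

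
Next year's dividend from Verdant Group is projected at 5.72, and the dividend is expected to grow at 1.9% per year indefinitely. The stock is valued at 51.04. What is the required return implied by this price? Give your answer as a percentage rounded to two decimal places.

13.11%

P = D₁/(r − g) ⇒ r = D₁/P + g = 5.7200/51.04 + 0.019 = 0.112069 + 0.019 = 0.131069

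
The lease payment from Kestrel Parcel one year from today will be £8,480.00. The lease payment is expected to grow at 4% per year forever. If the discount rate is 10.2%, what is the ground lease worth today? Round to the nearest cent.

Growing perpetuity: P = D₁ / (r − g) = £8,480.0000 / (0.102 − 0.04) = £136,774.19

£136774.19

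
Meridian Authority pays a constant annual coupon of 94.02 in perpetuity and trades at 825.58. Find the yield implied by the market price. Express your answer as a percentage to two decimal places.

P = C/r ⇒ r = C/P = 94.02/825.58 = 0.113884

11.39%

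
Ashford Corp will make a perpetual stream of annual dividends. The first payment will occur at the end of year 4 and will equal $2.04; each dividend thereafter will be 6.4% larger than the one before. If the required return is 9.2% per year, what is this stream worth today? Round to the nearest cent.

$55.95

Value at end of year 3: C₁ / (r − g) = $2.04 / (0.092 − 0.064) = $72.8571
Discount to today: PV = $72.8571 / (1 + 0.092)^3 = $72.8571 / 1.302171 = $55.95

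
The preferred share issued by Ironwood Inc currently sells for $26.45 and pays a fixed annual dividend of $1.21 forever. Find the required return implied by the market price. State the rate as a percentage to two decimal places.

4.57%

P = C/r ⇒ r = C/P = $1.21/$26.45 = 0.045747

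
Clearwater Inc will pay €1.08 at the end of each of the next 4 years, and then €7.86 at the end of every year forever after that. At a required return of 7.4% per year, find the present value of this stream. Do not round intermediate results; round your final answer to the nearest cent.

€83.46

PV of 4-year annuity: €1.08 × [1 − (1+0.074)^−4] / 0.074 = 3.62540
Perpetuity value at year 4: €7.86 / 0.074 = 106.21622
PV of perpetuity: 106.21622 / (1+0.074)^4 = 79.83139
Total PV = 3.62540 + 79.83139 = 83.45679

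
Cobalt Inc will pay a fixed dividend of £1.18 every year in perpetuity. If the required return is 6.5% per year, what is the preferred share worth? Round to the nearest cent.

Level perpetuity: PV = C / r = £1.18 / 0.065 = £18.15

£18.15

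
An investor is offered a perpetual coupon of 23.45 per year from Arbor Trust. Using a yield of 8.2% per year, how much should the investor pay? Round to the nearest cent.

285.98

Level perpetuity: PV = C / r = 23.45 / 0.082 = 285.98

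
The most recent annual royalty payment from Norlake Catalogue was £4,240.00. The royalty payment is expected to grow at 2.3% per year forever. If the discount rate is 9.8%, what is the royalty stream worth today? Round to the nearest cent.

D₁ = D₀ × (1 + g) = £4,240.00 × 1.023 = £4,337.5200
Growing perpetuity: P = D₁ / (r − g) = £4,337.5200 / (0.098 − 0.023) = £57,833.60

£57833.60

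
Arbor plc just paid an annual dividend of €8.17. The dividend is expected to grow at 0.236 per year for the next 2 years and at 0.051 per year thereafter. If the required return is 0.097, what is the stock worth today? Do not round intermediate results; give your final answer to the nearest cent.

€256.55

D_1 = 10.09812
D_2 = 12.48128
Terminal value at year 2: TV = D_2×(1+g_2)/(r−g_2) = 13.11782/0.046 = 285.17003
P_0 = D_1/(1+r)^1 + D_2/(1+r)^2 + TV/(1+r)^2
    = 9.20521 + 10.37160 + 236.96850 = 256.54532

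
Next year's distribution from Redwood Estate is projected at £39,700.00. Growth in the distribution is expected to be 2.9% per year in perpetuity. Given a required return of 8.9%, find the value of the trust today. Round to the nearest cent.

Growing perpetuity: P = D₁ / (r − g) = £39,700.0000 / (0.089 − 0.029) = £661,666.67

£661666.67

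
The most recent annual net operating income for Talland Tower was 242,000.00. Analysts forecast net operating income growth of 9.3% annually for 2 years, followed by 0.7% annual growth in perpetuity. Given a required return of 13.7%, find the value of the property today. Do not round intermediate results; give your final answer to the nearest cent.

D_1 = 264506.00000
D_2 = 289105.05800
Terminal value at year 2: TV = D_2×(1+g_2)/(r−g_2) = 291128.79341/0.13 = 2239452.25697
P_0 = D_1/(1+r)^1 + D_2/(1+r)^2 + TV/(1+r)^2
    = 232635.00440 + 223632.41848 + 1732291.11850 = 2188558.54137

2188558.54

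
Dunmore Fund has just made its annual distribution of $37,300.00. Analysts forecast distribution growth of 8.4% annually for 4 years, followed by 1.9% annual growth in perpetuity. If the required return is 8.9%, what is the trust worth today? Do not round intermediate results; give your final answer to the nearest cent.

D_1 = 40433.20000
D_2 = 43829.58880
D_3 = 47511.27426
D_4 = 51502.22130
Terminal value at year 4: TV = D_4×(1+g_2)/(r−g_2) = 52480.76350/0.07 = 749725.19288
P_0 = D_1/(1+r)^1 + D_2/(1+r)^2 + D_3/(1+r)^3 + D_4/(1+r)^4 + TV/(1+r)^4
    = 37128.74197 + 36958.27024 + 36788.58121 + 36619.67129 + 533077.78632 = 680573.05103

$680573.05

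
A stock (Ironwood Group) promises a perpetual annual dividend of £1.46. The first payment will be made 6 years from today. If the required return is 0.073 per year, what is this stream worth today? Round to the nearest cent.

£14.06

Value at end of year 5: C / r = £1.46 / 0.073 = £20.0000
Discount to today: PV = £20.0000 / (1 + 0.073)^5 = £20.0000 / 1.422324 = £14.06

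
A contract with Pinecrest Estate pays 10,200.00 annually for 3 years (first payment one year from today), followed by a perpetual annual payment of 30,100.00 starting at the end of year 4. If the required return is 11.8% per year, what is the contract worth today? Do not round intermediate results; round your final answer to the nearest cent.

207123.56

PV of 3-year annuity: 10,200.00 × [1 − (1+0.118)^−3] / 0.118 = 24583.12242
Perpetuity value at year 3: 30,100.00 / 0.118 = 255084.74576
PV of perpetuity: 255084.74576 / (1+0.118)^3 = 182540.43353
Total PV = 24583.12242 + 182540.43353 = 207123.55595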